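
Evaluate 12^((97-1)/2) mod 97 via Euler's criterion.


p = 97 is prime and the exponent is (p-1)/2 = 48, so by Euler's criterion 12^48 = (12/97) = +1 or -1 mod 97.
Compute by square-and-multiply:
  48 = 32 + 16 (binary 110000)
  Repeated squaring mod 97: 12^1 = 12, 12^2 = 47, 12^4 = 75, 12^8 = 96, 12^16 = 1, 12^32 = 1
  12^48 = 12^32 * 12^16 = 1 * 1 mod 97
    1 * 1 = 1 = 1 mod 97
  12^48 = 1 mod 97
Result 1: 12 is a quadratic residue mod 97.
12^48 mod 97 = 1

1


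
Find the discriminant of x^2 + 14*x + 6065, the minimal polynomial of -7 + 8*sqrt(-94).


The element -7 + 8*sqrt(-94) has minimal polynomial:
x^2 + 14*x + 6065
Discriminant = (14)^2 - 4*(6065)
= 196 - 24260
= -24064

-24064


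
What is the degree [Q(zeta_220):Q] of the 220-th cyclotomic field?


The degree equals Euler's totient phi(220).
220 = 2^2 * 5 * 11
phi(220) = 80

80


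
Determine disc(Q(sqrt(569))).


For K = Q(sqrt(d)) with d squarefree: disc(K) = d if d = 1 mod 4, and disc(K) = 4d if d = 2 or 3 mod 4.
Here d = 569, and d mod 4 = 1.
d = 1 mod 4 (O_K = Z[(1+sqrt(d))/2]), so disc(K) = d = 569

569


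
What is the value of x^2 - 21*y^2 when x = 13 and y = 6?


x^2 - d*y^2
= 13^2 - 21*6^2
= 169 - 756
= -587

-587


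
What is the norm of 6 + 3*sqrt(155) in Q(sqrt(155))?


N(a + b*sqrt(d)) = a^2 - d*b^2
= (6)^2 - (155)*(3)^2
= 36 - 1395
= -1359

-1359


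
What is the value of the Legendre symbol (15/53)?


p = 53 is prime, so compute (15/53) with the reciprocity algorithm (Jacobi-symbol steps: pull out 2s via (2/n), flip via reciprocity, reduce):
  reciprocity: (15/53) -> +(53/15)
  reduce: (8/15)
  pull out 2: (2/15) = +1  (since 15 mod 8 = 7)
  pull out 2: (2/15) = +1  (since 15 mod 8 = 7)
  pull out 2: (2/15) = +1  (since 15 mod 8 = 7)
  (1/15) = 1
Product of signs = 1
(15/53) = 1

1


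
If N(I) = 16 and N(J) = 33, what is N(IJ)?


N(IJ) = N(I) * N(J)
= 16 * 33
= 528

528


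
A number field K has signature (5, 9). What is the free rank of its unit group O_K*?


By Dirichlet's unit theorem:
rank = r1 + r2 - 1
= 5 + 9 - 1
= 13

13


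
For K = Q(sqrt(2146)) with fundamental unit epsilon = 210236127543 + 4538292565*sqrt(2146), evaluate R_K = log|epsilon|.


epsilon = 210236127543 + 4538292565*sqrt(2146)
= 4.2047e+11
R = ln(4.2047e+11)
= 26.7646

26.7646


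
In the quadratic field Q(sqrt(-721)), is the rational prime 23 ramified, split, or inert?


K = Q(sqrt(-721)). Since d mod 4 = 3, disc(K) = -2884.
Check p | disc: -2884 mod 23 = 14.
p does not divide disc. Compute Legendre symbol (d/p):
15^((23-1)/2) mod 23 = -1
(d/p) = -1, so p is inert: (p) stays prime with e=1, f=2, g=1.
Therefore p is inert.

inert


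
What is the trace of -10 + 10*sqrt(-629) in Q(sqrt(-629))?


Tr(a + b*sqrt(d)) = (a + b*sqrt(d)) + (a - b*sqrt(d)) = 2a
= 2 * (-10)
= -20

-20


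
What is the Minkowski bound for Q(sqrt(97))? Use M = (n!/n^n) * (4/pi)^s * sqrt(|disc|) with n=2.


d = 97, d mod 4 = 1, so disc(K) = d = 97; |disc(K)| = 97
Real quadratic field, so n = 2, s = r2 = 0, r1 = 2
M = (n!/n^n) * (4/pi)^s * sqrt(|disc(K)|) = (2!/2^2) * (4/pi)^0 * sqrt(97)
= 0.5 * 1.000000 * 9.848858
= 4.9244

4.9244


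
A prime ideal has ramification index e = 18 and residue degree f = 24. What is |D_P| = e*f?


|D_P| = e * f
= 18 * 24
= 432

432


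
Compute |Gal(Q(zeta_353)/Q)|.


|Gal(Q(zeta_353)/Q)| = phi(353)
= 352

352


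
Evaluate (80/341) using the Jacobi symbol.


Compute (80/341) via quadratic reciprocity:
  pull out 2: (2/341) = -1  (since 341 mod 8 = 5)
  pull out 2: (2/341) = -1  (since 341 mod 8 = 5)
  pull out 2: (2/341) = -1  (since 341 mod 8 = 5)
  pull out 2: (2/341) = -1  (since 341 mod 8 = 5)
  reciprocity: (5/341) -> +(341/5)
  reduce: (1/5)
  (1/5) = 1
Product of signs = 1

1


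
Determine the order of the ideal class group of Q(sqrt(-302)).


K = Q(sqrt(-302)). d mod 4 = 2, so D = disc(K) = 4d = -1208
h(K) equals the number of primitive reduced positive-definite forms (a, b, c) = a*x^2 + b*x*y + c*y^2 with b^2 - 4ac = D,
where reduced means |b| <= a <= c, with b >= 0 whenever |b| = a or a = c, and primitive means gcd(a, b, c) = 1.
Reduced forces 3a^2 <= |D| = 1208, so 1 <= a <= 20; b must have the parity of D, and c = (b^2 - D)/(4a) must be an integer >= a.
Enumerate a = 1..20, b in [-a, a]:
  a=1: (1, 0, 302)  [1]
  a=2: (2, 0, 151)  [1]
  a=3: (3, -2, 101), (3, 2, 101)  [2]
  a=4..5: none
  a=6: (6, -4, 51), (6, 4, 51)  [2]
  a=7..8: none
  a=9: (9, -4, 34), (9, 4, 34)  [2]
  a=10..12: none
  a=13: (13, -12, 26), (13, 12, 26)  [2]
  a=14..16: none
  a=17: (17, -4, 18), (17, 4, 18)  [2]
  a=18..20: none
Total reduced forms: 1 + 1 + 2 + 2 + 2 + 2 + 2 = 12
h = 12

12


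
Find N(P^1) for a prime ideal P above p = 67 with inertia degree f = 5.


N(P^a) = p^(a*f)
= 67^(1*5)
= 67^5
= 1350125107

1350125107


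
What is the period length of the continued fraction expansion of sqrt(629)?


Run the CF algorithm for sqrt(629).
a_0 = floor(sqrt(629)) = 25; set m_0=0, q_0=1.
Recurrence: m' = q*a - m,  q' = (d - m'^2)/q,  a' = floor((a_0 + m')/q').
  step 1: m=25, q=4, a=12
  step 2: m=23, q=25, a=1
  step 3: m=2, q=25, a=1
  step 4: m=23, q=4, a=12
  step 5: m=25, q=1, a=50
a_5 = 2*a_0 = 50, so the period closes here.
sqrt(629) = [25; 12, 1, 1, 12, 50]
Period length = 5

5


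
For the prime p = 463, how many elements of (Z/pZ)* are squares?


For prime p, the number of non-zero quadratic residues is (p-1)/2.
= (463-1)/2
= 231

231


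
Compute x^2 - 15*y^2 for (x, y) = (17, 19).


x^2 - d*y^2
= 17^2 - 15*19^2
= 289 - 5415
= -5126

-5126


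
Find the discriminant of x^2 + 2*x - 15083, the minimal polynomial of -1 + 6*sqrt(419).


The element -1 + 6*sqrt(419) has minimal polynomial:
x^2 + 2*x - 15083
Discriminant = (2)^2 - 4*(-15083)
= 4 + 60332
= 60336

60336


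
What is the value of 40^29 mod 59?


p = 59 is prime and the exponent is (p-1)/2 = 29, so by Euler's criterion 40^29 = (40/59) = +1 or -1 mod 59.
Compute by square-and-multiply:
  29 = 16 + 8 + 4 + 1 (binary 11101)
  Repeated squaring mod 59: 40^1 = 40, 40^2 = 7, 40^4 = 49, 40^8 = 41, 40^16 = 29
  40^29 = 40^16 * 40^8 * 40^4 * 40^1 = 29 * 41 * 49 * 40 mod 59
    29 * 41 = 1189 = 9 mod 59
    9 * 49 = 441 = 28 mod 59
    28 * 40 = 1120 = 58 mod 59
  40^29 = 58 mod 59
Result 58 = p - 1 = -1 mod 59: 40 is a quadratic non-residue mod 59. As a residue in [0, p-1] the value is 58.
40^29 mod 59 = 58

58


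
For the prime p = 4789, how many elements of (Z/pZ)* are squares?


For prime p, the number of non-zero quadratic residues is (p-1)/2.
= (4789-1)/2
= 2394

2394


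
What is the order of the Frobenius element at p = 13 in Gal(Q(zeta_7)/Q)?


The Frobenius at p in Gal(Q(zeta_n)/Q) = (Z/nZ)* is the class of p, so its order is ord_7(13), the smallest k >= 1 with 13^k = 1 mod 7.
n = 7 = 7, phi(7) = 6; the order divides phi(n).
Divisors of 6: 1, 2, 3, 6
Repeated squaring mod 7: 13^1 = 6, 13^2 = 1, 13^4 = 1
Test divisors in increasing order:
  k=1: 13^1 = 6 mod 7
  k=2: 13^2 = 1 mod 7  <- first divisor giving 1
Order = 2

2


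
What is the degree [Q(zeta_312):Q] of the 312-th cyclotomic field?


The degree equals Euler's totient phi(312).
312 = 2^3 * 3 * 13
phi(312) = 96

96


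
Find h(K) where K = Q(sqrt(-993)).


K = Q(sqrt(-993)). d mod 4 = 3, so D = disc(K) = 4d = -3972
h(K) equals the number of primitive reduced positive-definite forms (a, b, c) = a*x^2 + b*x*y + c*y^2 with b^2 - 4ac = D,
where reduced means |b| <= a <= c, with b >= 0 whenever |b| = a or a = c, and primitive means gcd(a, b, c) = 1.
Reduced forces 3a^2 <= |D| = 3972, so 1 <= a <= 36; b must have the parity of D, and c = (b^2 - D)/(4a) must be an integer >= a.
Enumerate a = 1..36, b in [-a, a]:
  a=1: (1, 0, 993)  [1]
  a=2: (2, 2, 497)  [1]
  a=3: (3, 0, 331)  [1]
  a=4..5: none
  a=6: (6, 6, 167)  [1]
  a=7: (7, -2, 142), (7, 2, 142)  [2]
  a=8..13: none
  a=14: (14, -2, 71), (14, 2, 71)  [2]
  a=15..20: none
  a=21: (21, -12, 49), (21, 12, 49)  [2]
  a=22..28: none
  a=29: (29, -28, 41), (29, 28, 41)  [2]
  a=30..36: none
Total reduced forms: 1 + 1 + 1 + 1 + 2 + 2 + 2 + 2 = 12
h = 12

12


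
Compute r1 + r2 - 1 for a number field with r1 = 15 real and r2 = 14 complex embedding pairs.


By Dirichlet's unit theorem:
rank = r1 + r2 - 1
= 15 + 14 - 1
= 28

28


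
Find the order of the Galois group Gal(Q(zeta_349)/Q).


|Gal(Q(zeta_349)/Q)| = phi(349)
= 348

348


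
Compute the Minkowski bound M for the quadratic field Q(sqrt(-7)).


d = -7, d mod 4 = 1, so disc(K) = d = -7; |disc(K)| = 7
Imaginary quadratic field, so n = 2, s = r2 = 1, r1 = 0
M = (n!/n^n) * (4/pi)^s * sqrt(|disc(K)|) = (2!/2^2) * (4/pi)^1 * sqrt(7)
= 0.5 * 1.273240 * 2.645751
= 1.6843

1.6843


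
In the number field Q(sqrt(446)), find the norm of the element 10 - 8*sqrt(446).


N(a + b*sqrt(d)) = a^2 - d*b^2
= (10)^2 - (446)*(-8)^2
= 100 - 28544
= -28444

-28444


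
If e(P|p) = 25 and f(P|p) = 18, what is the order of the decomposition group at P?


|D_P| = e * f
= 25 * 18
= 450

450


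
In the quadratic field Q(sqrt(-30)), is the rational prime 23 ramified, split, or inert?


K = Q(sqrt(-30)). Since d mod 4 = 2, disc(K) = -120.
Check p | disc: -120 mod 23 = 18.
p does not divide disc. Compute Legendre symbol (d/p):
16^((23-1)/2) mod 23 = 1
(d/p) = 1, so p splits: (p) = P*P' with e=1, f=1, g=2.
Therefore p is split.

split


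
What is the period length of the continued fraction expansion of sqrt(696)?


Run the CF algorithm for sqrt(696).
a_0 = floor(sqrt(696)) = 26; set m_0=0, q_0=1.
Recurrence: m' = q*a - m,  q' = (d - m'^2)/q,  a' = floor((a_0 + m')/q').
  step 1: m=26, q=20, a=2
  step 2: m=14, q=25, a=1
  step 3: m=11, q=23, a=1
  step 4: m=12, q=24, a=1
  step 5: m=12, q=23, a=1
  step 6: m=11, q=25, a=1
  step 7: m=14, q=20, a=2
  step 8: m=26, q=1, a=52
a_8 = 2*a_0 = 52, so the period closes here.
sqrt(696) = [26; 2, 1, 1, 1, 1, 1, 2, 52]
Period length = 8

8


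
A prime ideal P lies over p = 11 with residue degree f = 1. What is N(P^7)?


N(P^a) = p^(a*f)
= 11^(7*1)
= 11^7
= 19487171

19487171


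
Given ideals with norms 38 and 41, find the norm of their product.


N(IJ) = N(I) * N(J)
= 38 * 41
= 1558

1558


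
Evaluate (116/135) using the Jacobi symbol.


Compute (116/135) via quadratic reciprocity:
  pull out 2: (2/135) = +1  (since 135 mod 8 = 7)
  pull out 2: (2/135) = +1  (since 135 mod 8 = 7)
  reciprocity: (29/135) -> +(135/29)
  reduce: (19/29)
  reciprocity: (19/29) -> +(29/19)
  reduce: (10/19)
  pull out 2: (2/19) = -1  (since 19 mod 8 = 3)
  reciprocity: (5/19) -> +(19/5)
  reduce: (4/5)
  pull out 2: (2/5) = -1  (since 5 mod 8 = 5)
  pull out 2: (2/5) = -1  (since 5 mod 8 = 5)
  (1/5) = 1
Product of signs = -1

-1


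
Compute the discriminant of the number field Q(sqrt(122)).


For K = Q(sqrt(d)) with d squarefree: disc(K) = d if d = 1 mod 4, and disc(K) = 4d if d = 2 or 3 mod 4.
Here d = 122, and d mod 4 = 2.
d = 2 mod 4, not 1 (O_K = Z[sqrt(d)]), so disc(K) = 4d = 4 * (122) = 488

488


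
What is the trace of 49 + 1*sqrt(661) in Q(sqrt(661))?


Tr(a + b*sqrt(d)) = (a + b*sqrt(d)) + (a - b*sqrt(d)) = 2a
= 2 * (49)
= 98

98


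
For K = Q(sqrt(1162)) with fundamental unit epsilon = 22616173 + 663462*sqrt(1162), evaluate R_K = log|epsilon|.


epsilon = 22616173 + 663462*sqrt(1162)
= 4.5232e+07
R = ln(4.5232e+07)
= 17.6273

17.6273


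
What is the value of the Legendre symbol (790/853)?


p = 853 is prime, so compute (790/853) with the reciprocity algorithm (Jacobi-symbol steps: pull out 2s via (2/n), flip via reciprocity, reduce):
  pull out 2: (2/853) = -1  (since 853 mod 8 = 5)
  reciprocity: (395/853) -> +(853/395)
  reduce: (63/395)
  reciprocity: (63/395) -> -(395/63)
  reduce: (17/63)
  reciprocity: (17/63) -> +(63/17)
  reduce: (12/17)
  pull out 2: (2/17) = +1  (since 17 mod 8 = 1)
  pull out 2: (2/17) = +1  (since 17 mod 8 = 1)
  reciprocity: (3/17) -> +(17/3)
  reduce: (2/3)
  pull out 2: (2/3) = -1  (since 3 mod 8 = 3)
  (1/3) = 1
Product of signs = -1
(790/853) = -1

-1


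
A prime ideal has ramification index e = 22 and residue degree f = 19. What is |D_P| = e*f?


|D_P| = e * f
= 22 * 19
= 418

418


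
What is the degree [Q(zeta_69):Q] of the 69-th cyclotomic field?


The degree equals Euler's totient phi(69).
69 = 3 * 23
phi(69) = 44

44


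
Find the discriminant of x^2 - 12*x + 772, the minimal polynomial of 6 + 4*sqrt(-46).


The element 6 + 4*sqrt(-46) has minimal polynomial:
x^2 - 12*x + 772
Discriminant = (-12)^2 - 4*(772)
= 144 - 3088
= -2944

-2944


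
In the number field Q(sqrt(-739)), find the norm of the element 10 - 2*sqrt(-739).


N(a + b*sqrt(d)) = a^2 - d*b^2
= (10)^2 - (-739)*(-2)^2
= 100 + 2956
= 3056

3056


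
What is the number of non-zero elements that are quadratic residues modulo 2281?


For prime p, the number of non-zero quadratic residues is (p-1)/2.
= (2281-1)/2
= 1140

1140


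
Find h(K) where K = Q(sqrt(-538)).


K = Q(sqrt(-538)). d mod 4 = 2, so D = disc(K) = 4d = -2152
h(K) equals the number of primitive reduced positive-definite forms (a, b, c) = a*x^2 + b*x*y + c*y^2 with b^2 - 4ac = D,
where reduced means |b| <= a <= c, with b >= 0 whenever |b| = a or a = c, and primitive means gcd(a, b, c) = 1.
Reduced forces 3a^2 <= |D| = 2152, so 1 <= a <= 26; b must have the parity of D, and c = (b^2 - D)/(4a) must be an integer >= a.
Enumerate a = 1..26, b in [-a, a]:
  a=1: (1, 0, 538)  [1]
  a=2: (2, 0, 269)  [1]
  a=3..6: none
  a=7: (7, -2, 77), (7, 2, 77)  [2]
  a=8..10: none
  a=11: (11, -2, 49), (11, 2, 49)  [2]
  a=12..13: none
  a=14: (14, -12, 41), (14, 12, 41)  [2]
  a=15..21: none
  a=22: (22, -20, 29), (22, 20, 29)  [2]
  a=23..26: none
Total reduced forms: 1 + 1 + 2 + 2 + 2 + 2 = 10
h = 10

10


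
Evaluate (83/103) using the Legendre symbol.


p = 103 is prime, so compute (83/103) with the reciprocity algorithm (Jacobi-symbol steps: pull out 2s via (2/n), flip via reciprocity, reduce):
  reciprocity: (83/103) -> -(103/83)
  reduce: (20/83)
  pull out 2: (2/83) = -1  (since 83 mod 8 = 3)
  pull out 2: (2/83) = -1  (since 83 mod 8 = 3)
  reciprocity: (5/83) -> +(83/5)
  reduce: (3/5)
  reciprocity: (3/5) -> +(5/3)
  reduce: (2/3)
  pull out 2: (2/3) = -1  (since 3 mod 8 = 3)
  (1/3) = 1
Product of signs = 1
(83/103) = 1

1


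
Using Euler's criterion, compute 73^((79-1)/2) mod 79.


p = 79 is prime and the exponent is (p-1)/2 = 39, so by Euler's criterion 73^39 = (73/79) = +1 or -1 mod 79.
Compute by square-and-multiply:
  39 = 32 + 4 + 2 + 1 (binary 100111)
  Repeated squaring mod 79: 73^1 = 73, 73^2 = 36, 73^4 = 32, 73^8 = 76, 73^16 = 9, 73^32 = 2
  73^39 = 73^32 * 73^4 * 73^2 * 73^1 = 2 * 32 * 36 * 73 mod 79
    2 * 32 = 64 = 64 mod 79
    64 * 36 = 2304 = 13 mod 79
    13 * 73 = 949 = 1 mod 79
  73^39 = 1 mod 79
Result 1: 73 is a quadratic residue mod 79.
73^39 mod 79 = 1

1


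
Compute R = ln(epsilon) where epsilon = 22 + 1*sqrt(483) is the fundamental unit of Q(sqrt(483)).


epsilon = 22 + 1*sqrt(483)
= 43.9773
R = ln(43.9773)
= 3.7837

3.7837


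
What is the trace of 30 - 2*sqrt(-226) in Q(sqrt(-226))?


Tr(a + b*sqrt(d)) = (a + b*sqrt(d)) + (a - b*sqrt(d)) = 2a
= 2 * (30)
= 60

60


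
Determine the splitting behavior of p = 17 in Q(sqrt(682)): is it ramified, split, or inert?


K = Q(sqrt(682)). Since d mod 4 = 2, disc(K) = 2728.
Check p | disc: 2728 mod 17 = 8.
p does not divide disc. Compute Legendre symbol (d/p):
2^((17-1)/2) mod 17 = 1
(d/p) = 1, so p splits: (p) = P*P' with e=1, f=1, g=2.
Therefore p is split.

split


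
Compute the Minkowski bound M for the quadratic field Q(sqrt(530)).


d = 530, d mod 4 = 2, so disc(K) = 4d = 2120; |disc(K)| = 2120
Real quadratic field, so n = 2, s = r2 = 0, r1 = 2
M = (n!/n^n) * (4/pi)^s * sqrt(|disc(K)|) = (2!/2^2) * (4/pi)^0 * sqrt(2120)
= 0.5 * 1.000000 * 46.043458
= 23.0217

23.0217


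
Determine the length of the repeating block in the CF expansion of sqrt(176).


Run the CF algorithm for sqrt(176).
a_0 = floor(sqrt(176)) = 13; set m_0=0, q_0=1.
Recurrence: m' = q*a - m,  q' = (d - m'^2)/q,  a' = floor((a_0 + m')/q').
  step 1: m=13, q=7, a=3
  step 2: m=8, q=16, a=1
  step 3: m=8, q=7, a=3
  step 4: m=13, q=1, a=26
a_4 = 2*a_0 = 26, so the period closes here.
sqrt(176) = [13; 3, 1, 3, 26]
Period length = 4

4


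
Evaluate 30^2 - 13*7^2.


x^2 - d*y^2
= 30^2 - 13*7^2
= 900 - 637
= 263

263


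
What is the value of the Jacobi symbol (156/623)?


Compute (156/623) via quadratic reciprocity:
  pull out 2: (2/623) = +1  (since 623 mod 8 = 7)
  pull out 2: (2/623) = +1  (since 623 mod 8 = 7)
  reciprocity: (39/623) -> -(623/39)
  reduce: (38/39)
  pull out 2: (2/39) = +1  (since 39 mod 8 = 7)
  reciprocity: (19/39) -> -(39/19)
  reduce: (1/19)
  (1/19) = 1
Product of signs = 1

1


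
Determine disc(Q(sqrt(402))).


For K = Q(sqrt(d)) with d squarefree: disc(K) = d if d = 1 mod 4, and disc(K) = 4d if d = 2 or 3 mod 4.
Here d = 402, and d mod 4 = 2.
d = 2 mod 4, not 1 (O_K = Z[sqrt(d)]), so disc(K) = 4d = 4 * (402) = 1608

1608


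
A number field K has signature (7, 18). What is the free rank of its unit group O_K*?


By Dirichlet's unit theorem:
rank = r1 + r2 - 1
= 7 + 18 - 1
= 24

24


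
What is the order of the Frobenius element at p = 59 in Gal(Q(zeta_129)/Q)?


The Frobenius at p in Gal(Q(zeta_n)/Q) = (Z/nZ)* is the class of p, so its order is ord_129(59), the smallest k >= 1 with 59^k = 1 mod 129.
n = 129 = 3 * 43, phi(129) = 84; the order divides phi(n).
Divisors of 84: 1, 2, 3, 4, 6, 7, 12, 14, 21, 28, 42, 84
Repeated squaring mod 129: 59^1 = 59, 59^2 = 127, 59^4 = 4, 59^8 = 16, 59^16 = 127, 59^32 = 4, 59^64 = 16
Test divisors in increasing order:
  k=1: 59^1 = 59 mod 129
  k=2: 59^2 = 127 mod 129
  k=3: 59^3 = 127 * 59 = 11 mod 129
  k=4: 59^4 = 4 mod 129
  k=6: 59^6 = 4 * 127 = 121 mod 129
  k=7: 59^7 = 4 * 127 * 59 = 44 mod 129
  k=12: 59^12 = 16 * 4 = 64 mod 129
  k=14: 59^14 = 16 * 4 * 127 = 1 mod 129  <- first divisor giving 1
Order = 14

14


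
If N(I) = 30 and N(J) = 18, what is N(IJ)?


N(IJ) = N(I) * N(J)
= 30 * 18
= 540

540


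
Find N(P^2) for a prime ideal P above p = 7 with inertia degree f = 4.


N(P^a) = p^(a*f)
= 7^(2*4)
= 7^8
= 5764801

5764801


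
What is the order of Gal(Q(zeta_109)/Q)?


|Gal(Q(zeta_109)/Q)| = phi(109)
= 108

108


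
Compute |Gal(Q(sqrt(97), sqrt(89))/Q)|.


The 2 square roots of distinct primes are multiplicatively independent over Q,
so [K:Q] = 2^2 and Gal(K/Q) is isomorphic to (Z/2Z)^2.
|Gal| = 2^2 = 4

4


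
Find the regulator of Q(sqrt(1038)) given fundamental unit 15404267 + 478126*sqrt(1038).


epsilon = 15404267 + 478126*sqrt(1038)
= 3.0809e+07
R = ln(3.0809e+07)
= 17.2433

17.2433


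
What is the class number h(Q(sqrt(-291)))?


K = Q(sqrt(-291)). d mod 4 = 1, so D = disc(K) = d = -291
h(K) equals the number of primitive reduced positive-definite forms (a, b, c) = a*x^2 + b*x*y + c*y^2 with b^2 - 4ac = D,
where reduced means |b| <= a <= c, with b >= 0 whenever |b| = a or a = c, and primitive means gcd(a, b, c) = 1.
Reduced forces 3a^2 <= |D| = 291, so 1 <= a <= 9; b must have the parity of D, and c = (b^2 - D)/(4a) must be an integer >= a.
Enumerate a = 1..9, b in [-a, a]:
  a=1: (1, 1, 73)  [1]
  a=2: none
  a=3: (3, 3, 25)  [1]
  a=4: none
  a=5: (5, -3, 15), (5, 3, 15)  [2]
  a=6..9: none
Total reduced forms: 1 + 1 + 2 = 4
h = 4

4


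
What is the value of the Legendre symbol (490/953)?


p = 953 is prime, so compute (490/953) with the reciprocity algorithm (Jacobi-symbol steps: pull out 2s via (2/n), flip via reciprocity, reduce):
  pull out 2: (2/953) = +1  (since 953 mod 8 = 1)
  reciprocity: (245/953) -> +(953/245)
  reduce: (218/245)
  pull out 2: (2/245) = -1  (since 245 mod 8 = 5)
  reciprocity: (109/245) -> +(245/109)
  reduce: (27/109)
  reciprocity: (27/109) -> +(109/27)
  reduce: (1/27)
  (1/27) = 1
Product of signs = -1
(490/953) = -1

-1


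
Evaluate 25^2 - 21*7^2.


x^2 - d*y^2
= 25^2 - 21*7^2
= 625 - 1029
= -404

-404


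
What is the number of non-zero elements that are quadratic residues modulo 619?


For prime p, the number of non-zero quadratic residues is (p-1)/2.
= (619-1)/2
= 309

309


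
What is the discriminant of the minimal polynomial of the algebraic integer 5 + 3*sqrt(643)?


The element 5 + 3*sqrt(643) has minimal polynomial:
x^2 - 10*x - 5762
Discriminant = (-10)^2 - 4*(-5762)
= 100 + 23048
= 23148

23148


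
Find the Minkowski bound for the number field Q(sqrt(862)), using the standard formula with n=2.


d = 862, d mod 4 = 2, so disc(K) = 4d = 3448; |disc(K)| = 3448
Real quadratic field, so n = 2, s = r2 = 0, r1 = 2
M = (n!/n^n) * (4/pi)^s * sqrt(|disc(K)|) = (2!/2^2) * (4/pi)^0 * sqrt(3448)
= 0.5 * 1.000000 * 58.719673
= 29.3598

29.3598


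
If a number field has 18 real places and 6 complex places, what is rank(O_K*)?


By Dirichlet's unit theorem:
rank = r1 + r2 - 1
= 18 + 6 - 1
= 23

23


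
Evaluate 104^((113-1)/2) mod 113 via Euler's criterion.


p = 113 is prime and the exponent is (p-1)/2 = 56, so by Euler's criterion 104^56 = (104/113) = +1 or -1 mod 113.
Compute by square-and-multiply:
  56 = 32 + 16 + 8 (binary 111000)
  Repeated squaring mod 113: 104^1 = 104, 104^2 = 81, 104^4 = 7, 104^8 = 49, 104^16 = 28, 104^32 = 106
  104^56 = 104^32 * 104^16 * 104^8 = 106 * 28 * 49 mod 113
    106 * 28 = 2968 = 30 mod 113
    30 * 49 = 1470 = 1 mod 113
  104^56 = 1 mod 113
Result 1: 104 is a quadratic residue mod 113.
104^56 mod 113 = 1

1


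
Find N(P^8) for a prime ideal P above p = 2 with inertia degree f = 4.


N(P^a) = p^(a*f)
= 2^(8*4)
= 2^32
= 4294967296

4294967296


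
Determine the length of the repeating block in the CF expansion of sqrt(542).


Run the CF algorithm for sqrt(542).
a_0 = floor(sqrt(542)) = 23; set m_0=0, q_0=1.
Recurrence: m' = q*a - m,  q' = (d - m'^2)/q,  a' = floor((a_0 + m')/q').
  step 1: m=23, q=13, a=3
  step 2: m=16, q=22, a=1
  step 3: m=6, q=23, a=1
  step 4: m=17, q=11, a=3
  step 5: m=16, q=26, a=1
  step 6: m=10, q=17, a=1
  step 7: m=7, q=29, a=1
  step 8: m=22, q=2, a=22
  step 9: m=22, q=29, a=1
  step 10: m=7, q=17, a=1
  step 11: m=10, q=26, a=1
  step 12: m=16, q=11, a=3
  step 13: m=17, q=23, a=1
  step 14: m=6, q=22, a=1
  step 15: m=16, q=13, a=3
  step 16: m=23, q=1, a=46
a_16 = 2*a_0 = 46, so the period closes here.
sqrt(542) = [23; 3, 1, 1, 3, 1, 1, 1, 22, 1, 1, 1, 3, 1, 1, 3, 46]
Period length = 16

16


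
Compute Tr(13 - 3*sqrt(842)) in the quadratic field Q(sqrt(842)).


Tr(a + b*sqrt(d)) = (a + b*sqrt(d)) + (a - b*sqrt(d)) = 2a
= 2 * (13)
= 26

26


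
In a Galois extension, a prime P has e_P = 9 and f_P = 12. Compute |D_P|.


|D_P| = e * f
= 9 * 12
= 108

108


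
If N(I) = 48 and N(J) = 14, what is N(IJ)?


N(IJ) = N(I) * N(J)
= 48 * 14
= 672

672


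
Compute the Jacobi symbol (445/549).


Compute (445/549) via quadratic reciprocity:
  reciprocity: (445/549) -> +(549/445)
  reduce: (104/445)
  pull out 2: (2/445) = -1  (since 445 mod 8 = 5)
  pull out 2: (2/445) = -1  (since 445 mod 8 = 5)
  pull out 2: (2/445) = -1  (since 445 mod 8 = 5)
  reciprocity: (13/445) -> +(445/13)
  reduce: (3/13)
  reciprocity: (3/13) -> +(13/3)
  reduce: (1/3)
  (1/3) = 1
Product of signs = -1

-1


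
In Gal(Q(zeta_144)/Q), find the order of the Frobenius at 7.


The Frobenius at p in Gal(Q(zeta_n)/Q) = (Z/nZ)* is the class of p, so its order is ord_144(7), the smallest k >= 1 with 7^k = 1 mod 144.
n = 144 = 2^4 * 3^2, phi(144) = 48; the order divides phi(n).
Divisors of 48: 1, 2, 3, 4, 6, 8, 12, 16, 24, 48
Repeated squaring mod 144: 7^1 = 7, 7^2 = 49, 7^4 = 97, 7^8 = 49, 7^16 = 97, 7^32 = 49
Test divisors in increasing order:
  k=1: 7^1 = 7 mod 144
  k=2: 7^2 = 49 mod 144
  k=3: 7^3 = 49 * 7 = 55 mod 144
  k=4: 7^4 = 97 mod 144
  k=6: 7^6 = 97 * 49 = 1 mod 144  <- first divisor giving 1
Order = 6

6


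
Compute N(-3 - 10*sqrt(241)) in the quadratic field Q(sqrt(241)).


N(a + b*sqrt(d)) = a^2 - d*b^2
= (-3)^2 - (241)*(-10)^2
= 9 - 24100
= -24091

-24091


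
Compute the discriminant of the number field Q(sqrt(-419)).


For K = Q(sqrt(d)) with d squarefree: disc(K) = d if d = 1 mod 4, and disc(K) = 4d if d = 2 or 3 mod 4.
Here d = -419, and d mod 4 = 1.
d = 1 mod 4 (O_K = Z[(1+sqrt(d))/2]), so disc(K) = d = -419

-419


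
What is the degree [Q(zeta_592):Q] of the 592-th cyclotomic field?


The degree equals Euler's totient phi(592).
592 = 2^4 * 37
phi(592) = 288

288


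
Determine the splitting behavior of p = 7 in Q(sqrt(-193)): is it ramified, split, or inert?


K = Q(sqrt(-193)). Since d mod 4 = 3, disc(K) = -772.
Check p | disc: -772 mod 7 = 5.
p does not divide disc. Compute Legendre symbol (d/p):
3^((7-1)/2) mod 7 = -1
(d/p) = -1, so p is inert: (p) stays prime with e=1, f=2, g=1.
Therefore p is inert.

inert


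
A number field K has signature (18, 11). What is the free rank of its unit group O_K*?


By Dirichlet's unit theorem:
rank = r1 + r2 - 1
= 18 + 11 - 1
= 28

28


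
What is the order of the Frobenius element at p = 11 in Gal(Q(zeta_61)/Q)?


The Frobenius at p in Gal(Q(zeta_n)/Q) = (Z/nZ)* is the class of p, so its order is ord_61(11), the smallest k >= 1 with 11^k = 1 mod 61.
n = 61 = 61, phi(61) = 60; the order divides phi(n).
Divisors of 60: 1, 2, 3, 4, 5, 6, 10, 12, 15, 20, 30, 60
Repeated squaring mod 61: 11^1 = 11, 11^2 = 60, 11^4 = 1, 11^8 = 1, 11^16 = 1, 11^32 = 1
Test divisors in increasing order:
  k=1: 11^1 = 11 mod 61
  k=2: 11^2 = 60 mod 61
  k=3: 11^3 = 60 * 11 = 50 mod 61
  k=4: 11^4 = 1 mod 61  <- first divisor giving 1
Order = 4

4


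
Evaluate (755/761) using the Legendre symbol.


p = 761 is prime, so compute (755/761) with the reciprocity algorithm (Jacobi-symbol steps: pull out 2s via (2/n), flip via reciprocity, reduce):
  reciprocity: (755/761) -> +(761/755)
  reduce: (6/755)
  pull out 2: (2/755) = -1  (since 755 mod 8 = 3)
  reciprocity: (3/755) -> -(755/3)
  reduce: (2/3)
  pull out 2: (2/3) = -1  (since 3 mod 8 = 3)
  (1/3) = 1
Product of signs = -1
(755/761) = -1

-1


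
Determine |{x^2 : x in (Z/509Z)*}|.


For prime p, the number of non-zero quadratic residues is (p-1)/2.
= (509-1)/2
= 254

254


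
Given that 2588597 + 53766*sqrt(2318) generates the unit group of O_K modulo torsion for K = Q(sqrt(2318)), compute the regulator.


epsilon = 2588597 + 53766*sqrt(2318)
= 5.1772e+06
R = ln(5.1772e+06)
= 15.4598

15.4598


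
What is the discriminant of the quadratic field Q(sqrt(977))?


For K = Q(sqrt(d)) with d squarefree: disc(K) = d if d = 1 mod 4, and disc(K) = 4d if d = 2 or 3 mod 4.
Here d = 977, and d mod 4 = 1.
d = 1 mod 4 (O_K = Z[(1+sqrt(d))/2]), so disc(K) = d = 977

977


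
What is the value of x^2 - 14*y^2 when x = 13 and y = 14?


x^2 - d*y^2
= 13^2 - 14*14^2
= 169 - 2744
= -2575

-2575


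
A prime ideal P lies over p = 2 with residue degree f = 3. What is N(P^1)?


N(P^a) = p^(a*f)
= 2^(1*3)
= 2^3
= 8

8


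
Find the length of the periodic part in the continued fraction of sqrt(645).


Run the CF algorithm for sqrt(645).
a_0 = floor(sqrt(645)) = 25; set m_0=0, q_0=1.
Recurrence: m' = q*a - m,  q' = (d - m'^2)/q,  a' = floor((a_0 + m')/q').
  step 1: m=25, q=20, a=2
  step 2: m=15, q=21, a=1
  step 3: m=6, q=29, a=1
  step 4: m=23, q=4, a=12
  step 5: m=25, q=5, a=10
  step 6: m=25, q=4, a=12
  step 7: m=23, q=29, a=1
  step 8: m=6, q=21, a=1
  step 9: m=15, q=20, a=2
  step 10: m=25, q=1, a=50
a_10 = 2*a_0 = 50, so the period closes here.
sqrt(645) = [25; 2, 1, 1, 12, 10, 12, 1, 1, 2, 50]
Period length = 10

10


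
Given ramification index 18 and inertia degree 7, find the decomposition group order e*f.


|D_P| = e * f
= 18 * 7
= 126

126


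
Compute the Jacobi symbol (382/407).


Compute (382/407) via quadratic reciprocity:
  pull out 2: (2/407) = +1  (since 407 mod 8 = 7)
  reciprocity: (191/407) -> -(407/191)
  reduce: (25/191)
  reciprocity: (25/191) -> +(191/25)
  reduce: (16/25)
  pull out 2: (2/25) = +1  (since 25 mod 8 = 1)
  pull out 2: (2/25) = +1  (since 25 mod 8 = 1)
  pull out 2: (2/25) = +1  (since 25 mod 8 = 1)
  pull out 2: (2/25) = +1  (since 25 mod 8 = 1)
  (1/25) = 1
Product of signs = -1

-1


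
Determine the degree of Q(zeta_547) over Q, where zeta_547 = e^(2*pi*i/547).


The degree equals Euler's totient phi(547).
547 = 547
phi(547) = 546

546


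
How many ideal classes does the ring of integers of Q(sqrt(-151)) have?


K = Q(sqrt(-151)). d mod 4 = 1, so D = disc(K) = d = -151
h(K) equals the number of primitive reduced positive-definite forms (a, b, c) = a*x^2 + b*x*y + c*y^2 with b^2 - 4ac = D,
where reduced means |b| <= a <= c, with b >= 0 whenever |b| = a or a = c, and primitive means gcd(a, b, c) = 1.
Reduced forces 3a^2 <= |D| = 151, so 1 <= a <= 7; b must have the parity of D, and c = (b^2 - D)/(4a) must be an integer >= a.
Enumerate a = 1..7, b in [-a, a]:
  a=1: (1, 1, 38)  [1]
  a=2: (2, -1, 19), (2, 1, 19)  [2]
  a=3: none
  a=4: (4, -3, 10), (4, 3, 10)  [2]
  a=5: (5, -3, 8), (5, 3, 8)  [2]
  a=6..7: none
Total reduced forms: 1 + 2 + 2 + 2 = 7
h = 7

7


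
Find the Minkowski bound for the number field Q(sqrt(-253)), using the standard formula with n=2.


d = -253, d mod 4 = 3, so disc(K) = 4d = -1012; |disc(K)| = 1012
Imaginary quadratic field, so n = 2, s = r2 = 1, r1 = 0
M = (n!/n^n) * (4/pi)^s * sqrt(|disc(K)|) = (2!/2^2) * (4/pi)^1 * sqrt(1012)
= 0.5 * 1.273240 * 31.811947
= 20.2521

20.2521


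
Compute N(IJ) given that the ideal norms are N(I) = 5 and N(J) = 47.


N(IJ) = N(I) * N(J)
= 5 * 47
= 235

235


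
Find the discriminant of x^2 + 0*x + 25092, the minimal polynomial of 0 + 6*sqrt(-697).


The element 0 + 6*sqrt(-697) has minimal polynomial:
x^2 + 0*x + 25092
Discriminant = (0)^2 - 4*(25092)
= 0 - 100368
= -100368

-100368


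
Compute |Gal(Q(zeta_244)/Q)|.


|Gal(Q(zeta_244)/Q)| = phi(244)
= 120

120


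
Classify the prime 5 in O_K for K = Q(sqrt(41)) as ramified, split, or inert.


K = Q(sqrt(41)). Since d mod 4 = 1, disc(K) = 41.
Check p | disc: 41 mod 5 = 1.
p does not divide disc. Compute Legendre symbol (d/p):
1^((5-1)/2) mod 5 = 1
(d/p) = 1, so p splits: (p) = P*P' with e=1, f=1, g=2.
Therefore p is split.

split


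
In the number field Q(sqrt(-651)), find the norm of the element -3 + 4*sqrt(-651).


N(a + b*sqrt(d)) = a^2 - d*b^2
= (-3)^2 - (-651)*(4)^2
= 9 + 10416
= 10425

10425


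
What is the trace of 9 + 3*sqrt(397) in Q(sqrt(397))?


Tr(a + b*sqrt(d)) = (a + b*sqrt(d)) + (a - b*sqrt(d)) = 2a
= 2 * (9)
= 18

18


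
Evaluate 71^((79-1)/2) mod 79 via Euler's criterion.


p = 79 is prime and the exponent is (p-1)/2 = 39, so by Euler's criterion 71^39 = (71/79) = +1 or -1 mod 79.
Compute by square-and-multiply:
  39 = 32 + 4 + 2 + 1 (binary 100111)
  Repeated squaring mod 79: 71^1 = 71, 71^2 = 64, 71^4 = 67, 71^8 = 65, 71^16 = 38, 71^32 = 22
  71^39 = 71^32 * 71^4 * 71^2 * 71^1 = 22 * 67 * 64 * 71 mod 79
    22 * 67 = 1474 = 52 mod 79
    52 * 64 = 3328 = 10 mod 79
    10 * 71 = 710 = 78 mod 79
  71^39 = 78 mod 79
Result 78 = p - 1 = -1 mod 79: 71 is a quadratic non-residue mod 79. As a residue in [0, p-1] the value is 78.
71^39 mod 79 = 78

78


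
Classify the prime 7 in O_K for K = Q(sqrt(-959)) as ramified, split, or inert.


K = Q(sqrt(-959)). Since d mod 4 = 1, disc(K) = -959.
Check p | disc: -959 mod 7 = 0.
p divides disc, so p ramifies: (p) = P^2 with e=2, f=1, g=1.
Therefore p is ramified.

ramified


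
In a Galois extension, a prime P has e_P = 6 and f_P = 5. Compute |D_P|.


|D_P| = e * f
= 6 * 5
= 30

30


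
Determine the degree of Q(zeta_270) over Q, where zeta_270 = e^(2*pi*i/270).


The degree equals Euler's totient phi(270).
270 = 2 * 3^3 * 5
phi(270) = 72

72


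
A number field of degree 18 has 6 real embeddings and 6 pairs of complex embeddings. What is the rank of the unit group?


By Dirichlet's unit theorem:
rank = r1 + r2 - 1
= 6 + 6 - 1
= 11

11


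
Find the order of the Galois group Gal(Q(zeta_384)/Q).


|Gal(Q(zeta_384)/Q)| = phi(384)
= 128

128


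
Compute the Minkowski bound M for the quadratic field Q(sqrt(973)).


d = 973, d mod 4 = 1, so disc(K) = d = 973; |disc(K)| = 973
Real quadratic field, so n = 2, s = r2 = 0, r1 = 2
M = (n!/n^n) * (4/pi)^s * sqrt(|disc(K)|) = (2!/2^2) * (4/pi)^0 * sqrt(973)
= 0.5 * 1.000000 * 31.192948
= 15.5965

15.5965


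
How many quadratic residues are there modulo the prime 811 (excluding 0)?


For prime p, the number of non-zero quadratic residues is (p-1)/2.
= (811-1)/2
= 405

405


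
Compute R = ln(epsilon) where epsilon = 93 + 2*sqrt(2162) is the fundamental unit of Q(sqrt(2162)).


epsilon = 93 + 2*sqrt(2162)
= 185.9946
R = ln(185.9946)
= 5.2257

5.2257


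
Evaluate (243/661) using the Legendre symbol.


p = 661 is prime, so compute (243/661) with the reciprocity algorithm (Jacobi-symbol steps: pull out 2s via (2/n), flip via reciprocity, reduce):
  reciprocity: (243/661) -> +(661/243)
  reduce: (175/243)
  reciprocity: (175/243) -> -(243/175)
  reduce: (68/175)
  pull out 2: (2/175) = +1  (since 175 mod 8 = 7)
  pull out 2: (2/175) = +1  (since 175 mod 8 = 7)
  reciprocity: (17/175) -> +(175/17)
  reduce: (5/17)
  reciprocity: (5/17) -> +(17/5)
  reduce: (2/5)
  pull out 2: (2/5) = -1  (since 5 mod 8 = 5)
  (1/5) = 1
Product of signs = 1
(243/661) = 1

1


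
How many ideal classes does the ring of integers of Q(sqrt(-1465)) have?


K = Q(sqrt(-1465)). d mod 4 = 3, so D = disc(K) = 4d = -5860
h(K) equals the number of primitive reduced positive-definite forms (a, b, c) = a*x^2 + b*x*y + c*y^2 with b^2 - 4ac = D,
where reduced means |b| <= a <= c, with b >= 0 whenever |b| = a or a = c, and primitive means gcd(a, b, c) = 1.
Reduced forces 3a^2 <= |D| = 5860, so 1 <= a <= 44; b must have the parity of D, and c = (b^2 - D)/(4a) must be an integer >= a.
Enumerate a = 1..44, b in [-a, a]:
  a=1: (1, 0, 1465)  [1]
  a=2: (2, 2, 733)  [1]
  a=3..4: none
  a=5: (5, 0, 293)  [1]
  a=6..9: none
  a=10: (10, 10, 149)  [1]
  a=11: (11, -6, 134), (11, 6, 134)  [2]
  a=12: none
  a=13: (13, -4, 113), (13, 4, 113)  [2]
  a=14..18: none
  a=19: (19, -12, 79), (19, 12, 79)  [2]
  a=20..21: none
  a=22: (22, -6, 67), (22, 6, 67)  [2]
  a=23..25: none
  a=26: (26, -22, 61), (26, 22, 61)  [2]
  a=27..37: none
  a=38: (38, -26, 43), (38, 26, 43)  [2]
  a=39..44: none
Total reduced forms: 1 + 1 + 1 + 1 + 2 + 2 + 2 + 2 + 2 + 2 = 16
h = 16

16


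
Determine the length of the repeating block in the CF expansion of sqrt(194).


Run the CF algorithm for sqrt(194).
a_0 = floor(sqrt(194)) = 13; set m_0=0, q_0=1.
Recurrence: m' = q*a - m,  q' = (d - m'^2)/q,  a' = floor((a_0 + m')/q').
  step 1: m=13, q=25, a=1
  step 2: m=12, q=2, a=12
  step 3: m=12, q=25, a=1
  step 4: m=13, q=1, a=26
a_4 = 2*a_0 = 26, so the period closes here.
sqrt(194) = [13; 1, 12, 1, 26]
Period length = 4

4


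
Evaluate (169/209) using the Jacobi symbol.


Compute (169/209) via quadratic reciprocity:
  reciprocity: (169/209) -> +(209/169)
  reduce: (40/169)
  pull out 2: (2/169) = +1  (since 169 mod 8 = 1)
  pull out 2: (2/169) = +1  (since 169 mod 8 = 1)
  pull out 2: (2/169) = +1  (since 169 mod 8 = 1)
  reciprocity: (5/169) -> +(169/5)
  reduce: (4/5)
  pull out 2: (2/5) = -1  (since 5 mod 8 = 5)
  pull out 2: (2/5) = -1  (since 5 mod 8 = 5)
  (1/5) = 1
Product of signs = 1

1


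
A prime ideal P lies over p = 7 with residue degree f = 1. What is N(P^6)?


N(P^a) = p^(a*f)
= 7^(6*1)
= 7^6
= 117649

117649


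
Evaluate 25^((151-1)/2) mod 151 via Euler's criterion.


p = 151 is prime and the exponent is (p-1)/2 = 75, so by Euler's criterion 25^75 = (25/151) = +1 or -1 mod 151.
Compute by square-and-multiply:
  75 = 64 + 8 + 2 + 1 (binary 1001011)
  Repeated squaring mod 151: 25^1 = 25, 25^2 = 21, 25^4 = 139, 25^8 = 144, 25^16 = 49, 25^32 = 136, 25^64 = 74
  25^75 = 25^64 * 25^8 * 25^2 * 25^1 = 74 * 144 * 21 * 25 mod 151
    74 * 144 = 10656 = 86 mod 151
    86 * 21 = 1806 = 145 mod 151
    145 * 25 = 3625 = 1 mod 151
  25^75 = 1 mod 151
Result 1: 25 is a quadratic residue mod 151.
25^75 mod 151 = 1

1


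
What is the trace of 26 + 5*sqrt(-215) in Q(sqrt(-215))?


Tr(a + b*sqrt(d)) = (a + b*sqrt(d)) + (a - b*sqrt(d)) = 2a
= 2 * (26)
= 52

52


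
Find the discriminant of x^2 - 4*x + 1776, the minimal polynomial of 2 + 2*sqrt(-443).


The element 2 + 2*sqrt(-443) has minimal polynomial:
x^2 - 4*x + 1776
Discriminant = (-4)^2 - 4*(1776)
= 16 - 7104
= -7088

-7088


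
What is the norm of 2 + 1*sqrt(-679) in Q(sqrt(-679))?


N(a + b*sqrt(d)) = a^2 - d*b^2
= (2)^2 - (-679)*(1)^2
= 4 + 679
= 683

683


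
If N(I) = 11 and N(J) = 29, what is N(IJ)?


N(IJ) = N(I) * N(J)
= 11 * 29
= 319

319


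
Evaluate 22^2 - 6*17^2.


x^2 - d*y^2
= 22^2 - 6*17^2
= 484 - 1734
= -1250

-1250


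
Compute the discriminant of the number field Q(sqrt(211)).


For K = Q(sqrt(d)) with d squarefree: disc(K) = d if d = 1 mod 4, and disc(K) = 4d if d = 2 or 3 mod 4.
Here d = 211, and d mod 4 = 3.
d = 3 mod 4, not 1 (O_K = Z[sqrt(d)]), so disc(K) = 4d = 4 * (211) = 844

844


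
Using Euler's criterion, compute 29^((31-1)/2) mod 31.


p = 31 is prime and the exponent is (p-1)/2 = 15, so by Euler's criterion 29^15 = (29/31) = +1 or -1 mod 31.
Compute by square-and-multiply:
  15 = 8 + 4 + 2 + 1 (binary 1111)
  Repeated squaring mod 31: 29^1 = 29, 29^2 = 4, 29^4 = 16, 29^8 = 8
  29^15 = 29^8 * 29^4 * 29^2 * 29^1 = 8 * 16 * 4 * 29 mod 31
    8 * 16 = 128 = 4 mod 31
    4 * 4 = 16 = 16 mod 31
    16 * 29 = 464 = 30 mod 31
  29^15 = 30 mod 31
Result 30 = p - 1 = -1 mod 31: 29 is a quadratic non-residue mod 31. As a residue in [0, p-1] the value is 30.
29^15 mod 31 = 30

30


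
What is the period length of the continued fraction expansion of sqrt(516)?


Run the CF algorithm for sqrt(516).
a_0 = floor(sqrt(516)) = 22; set m_0=0, q_0=1.
Recurrence: m' = q*a - m,  q' = (d - m'^2)/q,  a' = floor((a_0 + m')/q').
  step 1: m=22, q=32, a=1
  step 2: m=10, q=13, a=2
  step 3: m=16, q=20, a=1
  step 4: m=4, q=25, a=1
  step 5: m=21, q=3, a=14
  step 6: m=21, q=25, a=1
  step 7: m=4, q=20, a=1
  step 8: m=16, q=13, a=2
  step 9: m=10, q=32, a=1
  step 10: m=22, q=1, a=44
a_10 = 2*a_0 = 44, so the period closes here.
sqrt(516) = [22; 1, 2, 1, 1, 14, 1, 1, 2, 1, 44]
Period length = 10

10


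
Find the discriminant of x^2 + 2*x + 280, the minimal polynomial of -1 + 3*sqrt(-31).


The element -1 + 3*sqrt(-31) has minimal polynomial:
x^2 + 2*x + 280
Discriminant = (2)^2 - 4*(280)
= 4 - 1120
= -1116

-1116


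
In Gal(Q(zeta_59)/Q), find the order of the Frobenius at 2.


The Frobenius at p in Gal(Q(zeta_n)/Q) = (Z/nZ)* is the class of p, so its order is ord_59(2), the smallest k >= 1 with 2^k = 1 mod 59.
n = 59 = 59, phi(59) = 58; the order divides phi(n).
Divisors of 58: 1, 2, 29, 58
Repeated squaring mod 59: 2^1 = 2, 2^2 = 4, 2^4 = 16, 2^8 = 20, 2^16 = 46, 2^32 = 51
Test divisors in increasing order:
  k=1: 2^1 = 2 mod 59
  k=2: 2^2 = 4 mod 59
  k=29: 2^29 = 46 * 20 * 16 * 2 = 58 mod 59
  k=58: 2^58 = 51 * 46 * 20 * 4 = 1 mod 59  <- first divisor giving 1
Order = 58

58


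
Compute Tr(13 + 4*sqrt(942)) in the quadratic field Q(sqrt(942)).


Tr(a + b*sqrt(d)) = (a + b*sqrt(d)) + (a - b*sqrt(d)) = 2a
= 2 * (13)
= 26

26


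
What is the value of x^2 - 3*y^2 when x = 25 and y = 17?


x^2 - d*y^2
= 25^2 - 3*17^2
= 625 - 867
= -242

-242


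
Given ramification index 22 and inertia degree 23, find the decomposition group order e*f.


|D_P| = e * f
= 22 * 23
= 506

506


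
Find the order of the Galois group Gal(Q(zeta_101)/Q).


|Gal(Q(zeta_101)/Q)| = phi(101)
= 100

100


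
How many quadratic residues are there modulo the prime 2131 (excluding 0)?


For prime p, the number of non-zero quadratic residues is (p-1)/2.
= (2131-1)/2
= 1065

1065
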